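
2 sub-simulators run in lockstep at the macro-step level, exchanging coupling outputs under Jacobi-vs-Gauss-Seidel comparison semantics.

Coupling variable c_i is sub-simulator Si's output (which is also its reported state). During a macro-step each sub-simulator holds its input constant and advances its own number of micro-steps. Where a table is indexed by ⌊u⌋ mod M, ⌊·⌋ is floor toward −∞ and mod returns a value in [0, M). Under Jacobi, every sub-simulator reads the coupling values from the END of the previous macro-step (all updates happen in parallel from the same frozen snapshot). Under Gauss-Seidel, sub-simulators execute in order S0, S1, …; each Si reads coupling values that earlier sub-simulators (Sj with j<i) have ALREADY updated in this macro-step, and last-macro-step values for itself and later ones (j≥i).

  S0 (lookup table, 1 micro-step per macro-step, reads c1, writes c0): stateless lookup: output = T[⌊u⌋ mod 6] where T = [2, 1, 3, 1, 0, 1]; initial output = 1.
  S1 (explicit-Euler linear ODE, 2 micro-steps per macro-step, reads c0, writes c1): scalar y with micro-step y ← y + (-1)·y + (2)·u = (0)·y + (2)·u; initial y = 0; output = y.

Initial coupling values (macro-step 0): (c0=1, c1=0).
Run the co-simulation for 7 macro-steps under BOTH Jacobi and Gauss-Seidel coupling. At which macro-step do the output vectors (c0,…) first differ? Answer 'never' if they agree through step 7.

first divergence at macro-step: 1

[Jacobi] macro 1: S0 reads c1=0 → after 1×micro: 2; S1 reads c0=1 → after 2×micro: 2 ⇒ (c0=2, c1=2)
[Jacobi] macro 2: S0 reads c1=2 → after 1×micro: 3; S1 reads c0=2 → after 2×micro: 4 ⇒ (c0=3, c1=4)
[Jacobi] macro 3: S0 reads c1=4 → after 1×micro: 0; S1 reads c0=3 → after 2×micro: 6 ⇒ (c0=0, c1=6)
[Jacobi] macro 4: S0 reads c1=6 → after 1×micro: 2; S1 reads c0=0 → after 2×micro: 0 ⇒ (c0=2, c1=0)
[Jacobi] macro 5: S0 reads c1=0 → after 1×micro: 2; S1 reads c0=2 → after 2×micro: 4 ⇒ (c0=2, c1=4)
[Jacobi] macro 6: S0 reads c1=4 → after 1×micro: 0; S1 reads c0=2 → after 2×micro: 4 ⇒ (c0=0, c1=4)
[Jacobi] macro 7: S0 reads c1=4 → after 1×micro: 0; S1 reads c0=0 → after 2×micro: 0 ⇒ (c0=0, c1=0)
[Gauss-Seidel] macro 1: S0 reads c1=0 → after 1×micro: 2; S1 reads c0=2 → after 2×micro: 4 ⇒ (c0=2, c1=4)
[Gauss-Seidel] macro 2: S0 reads c1=4 → after 1×micro: 0; S1 reads c0=0 → after 2×micro: 0 ⇒ (c0=0, c1=0)
[Gauss-Seidel] macro 3: S0 reads c1=0 → after 1×micro: 2; S1 reads c0=2 → after 2×micro: 4 ⇒ (c0=2, c1=4)
[Gauss-Seidel] macro 4: S0 reads c1=4 → after 1×micro: 0; S1 reads c0=0 → after 2×micro: 0 ⇒ (c0=0, c1=0)
[Gauss-Seidel] macro 5: S0 reads c1=0 → after 1×micro: 2; S1 reads c0=2 → after 2×micro: 4 ⇒ (c0=2, c1=4)
[Gauss-Seidel] macro 6: S0 reads c1=4 → after 1×micro: 0; S1 reads c0=0 → after 2×micro: 0 ⇒ (c0=0, c1=0)
[Gauss-Seidel] macro 7: S0 reads c1=0 → after 1×micro: 2; S1 reads c0=2 → after 2×micro: 4 ⇒ (c0=2, c1=4)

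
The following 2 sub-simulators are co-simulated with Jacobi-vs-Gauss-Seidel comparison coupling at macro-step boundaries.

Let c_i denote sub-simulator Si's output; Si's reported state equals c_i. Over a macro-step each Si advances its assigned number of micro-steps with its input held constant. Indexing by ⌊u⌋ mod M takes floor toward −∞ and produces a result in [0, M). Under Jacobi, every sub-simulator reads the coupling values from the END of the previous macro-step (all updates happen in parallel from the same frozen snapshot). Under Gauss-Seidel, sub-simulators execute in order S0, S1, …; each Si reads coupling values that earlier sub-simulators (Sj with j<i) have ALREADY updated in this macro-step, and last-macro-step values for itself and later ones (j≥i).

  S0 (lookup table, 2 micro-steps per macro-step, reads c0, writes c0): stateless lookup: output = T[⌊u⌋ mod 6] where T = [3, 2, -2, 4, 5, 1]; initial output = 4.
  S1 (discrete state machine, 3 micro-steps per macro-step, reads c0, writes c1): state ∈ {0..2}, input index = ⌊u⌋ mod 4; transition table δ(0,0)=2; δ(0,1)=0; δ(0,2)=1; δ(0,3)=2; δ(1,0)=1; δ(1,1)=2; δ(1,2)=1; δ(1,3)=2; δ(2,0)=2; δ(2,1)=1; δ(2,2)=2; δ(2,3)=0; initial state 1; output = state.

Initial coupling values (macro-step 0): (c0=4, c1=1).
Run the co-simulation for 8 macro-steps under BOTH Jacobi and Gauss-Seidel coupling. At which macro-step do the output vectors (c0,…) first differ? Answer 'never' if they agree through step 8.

first divergence at macro-step: 1

[Jacobi] macro 1: S0 reads c0=4 → after 2×micro: 5; S1 reads c0=4 → after 3×micro: 1 ⇒ (c0=5, c1=1)
[Jacobi] macro 2: S0 reads c0=5 → after 2×micro: 1; S1 reads c0=5 → after 3×micro: 2 ⇒ (c0=1, c1=2)
[Jacobi] macro 3: S0 reads c0=1 → after 2×micro: 2; S1 reads c0=1 → after 3×micro: 1 ⇒ (c0=2, c1=1)
[Jacobi] macro 4: S0 reads c0=2 → after 2×micro: -2; S1 reads c0=2 → after 3×micro: 1 ⇒ (c0=-2, c1=1)
[Jacobi] macro 5: S0 reads c0=-2 → after 2×micro: 5; S1 reads c0=-2 → after 3×micro: 1 ⇒ (c0=5, c1=1)
[Jacobi] macro 6: S0 reads c0=5 → after 2×micro: 1; S1 reads c0=5 → after 3×micro: 2 ⇒ (c0=1, c1=2)
[Jacobi] macro 7: S0 reads c0=1 → after 2×micro: 2; S1 reads c0=1 → after 3×micro: 1 ⇒ (c0=2, c1=1)
[Jacobi] macro 8: S0 reads c0=2 → after 2×micro: -2; S1 reads c0=2 → after 3×micro: 1 ⇒ (c0=-2, c1=1)
[Gauss-Seidel] macro 1: S0 reads c0=4 → after 2×micro: 5; S1 reads c0=5 → after 3×micro: 2 ⇒ (c0=5, c1=2)
[Gauss-Seidel] macro 2: S0 reads c0=5 → after 2×micro: 1; S1 reads c0=1 → after 3×micro: 1 ⇒ (c0=1, c1=1)
[Gauss-Seidel] macro 3: S0 reads c0=1 → after 2×micro: 2; S1 reads c0=2 → after 3×micro: 1 ⇒ (c0=2, c1=1)
[Gauss-Seidel] macro 4: S0 reads c0=2 → after 2×micro: -2; S1 reads c0=-2 → after 3×micro: 1 ⇒ (c0=-2, c1=1)
[Gauss-Seidel] macro 5: S0 reads c0=-2 → after 2×micro: 5; S1 reads c0=5 → after 3×micro: 2 ⇒ (c0=5, c1=2)
[Gauss-Seidel] macro 6: S0 reads c0=5 → after 2×micro: 1; S1 reads c0=1 → after 3×micro: 1 ⇒ (c0=1, c1=1)
[Gauss-Seidel] macro 7: S0 reads c0=1 → after 2×micro: 2; S1 reads c0=2 → after 3×micro: 1 ⇒ (c0=2, c1=1)
[Gauss-Seidel] macro 8: S0 reads c0=2 → after 2×micro: -2; S1 reads c0=-2 → after 3×micro: 1 ⇒ (c0=-2, c1=1)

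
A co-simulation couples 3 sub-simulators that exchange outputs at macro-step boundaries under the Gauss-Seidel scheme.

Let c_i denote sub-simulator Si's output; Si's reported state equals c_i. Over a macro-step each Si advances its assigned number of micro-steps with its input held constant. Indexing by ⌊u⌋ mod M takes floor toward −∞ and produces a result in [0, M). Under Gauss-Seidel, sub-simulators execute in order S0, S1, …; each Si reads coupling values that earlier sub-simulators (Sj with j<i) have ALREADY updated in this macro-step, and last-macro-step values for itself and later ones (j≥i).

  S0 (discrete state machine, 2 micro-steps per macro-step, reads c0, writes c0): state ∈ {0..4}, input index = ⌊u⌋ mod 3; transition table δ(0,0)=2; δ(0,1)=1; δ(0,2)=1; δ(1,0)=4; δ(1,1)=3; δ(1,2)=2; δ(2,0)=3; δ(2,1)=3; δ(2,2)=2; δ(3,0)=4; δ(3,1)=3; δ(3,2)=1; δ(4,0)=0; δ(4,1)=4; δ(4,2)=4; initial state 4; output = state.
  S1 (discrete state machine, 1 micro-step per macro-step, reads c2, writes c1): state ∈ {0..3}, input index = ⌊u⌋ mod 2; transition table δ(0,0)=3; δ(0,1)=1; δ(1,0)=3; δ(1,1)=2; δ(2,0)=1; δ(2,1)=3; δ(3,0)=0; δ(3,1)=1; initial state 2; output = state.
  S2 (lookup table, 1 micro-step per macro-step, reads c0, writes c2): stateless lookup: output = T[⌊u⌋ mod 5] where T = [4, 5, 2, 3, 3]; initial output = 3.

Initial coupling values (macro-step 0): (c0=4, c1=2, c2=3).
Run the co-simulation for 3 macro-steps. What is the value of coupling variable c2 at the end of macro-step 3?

c2 at macro-step 3 = 3

macro 1: S0 reads c0=4 → after 2×micro: 4; S1 reads c2=3 → after 1×micro: 3; S2 reads c0=4 → after 1×micro: 3 ⇒ (c0=4, c1=3, c2=3)
macro 2: S0 reads c0=4 → after 2×micro: 4; S1 reads c2=3 → after 1×micro: 1; S2 reads c0=4 → after 1×micro: 3 ⇒ (c0=4, c1=1, c2=3)
macro 3: S0 reads c0=4 → after 2×micro: 4; S1 reads c2=3 → after 1×micro: 2; S2 reads c0=4 → after 1×micro: 3 ⇒ (c0=4, c1=2, c2=3)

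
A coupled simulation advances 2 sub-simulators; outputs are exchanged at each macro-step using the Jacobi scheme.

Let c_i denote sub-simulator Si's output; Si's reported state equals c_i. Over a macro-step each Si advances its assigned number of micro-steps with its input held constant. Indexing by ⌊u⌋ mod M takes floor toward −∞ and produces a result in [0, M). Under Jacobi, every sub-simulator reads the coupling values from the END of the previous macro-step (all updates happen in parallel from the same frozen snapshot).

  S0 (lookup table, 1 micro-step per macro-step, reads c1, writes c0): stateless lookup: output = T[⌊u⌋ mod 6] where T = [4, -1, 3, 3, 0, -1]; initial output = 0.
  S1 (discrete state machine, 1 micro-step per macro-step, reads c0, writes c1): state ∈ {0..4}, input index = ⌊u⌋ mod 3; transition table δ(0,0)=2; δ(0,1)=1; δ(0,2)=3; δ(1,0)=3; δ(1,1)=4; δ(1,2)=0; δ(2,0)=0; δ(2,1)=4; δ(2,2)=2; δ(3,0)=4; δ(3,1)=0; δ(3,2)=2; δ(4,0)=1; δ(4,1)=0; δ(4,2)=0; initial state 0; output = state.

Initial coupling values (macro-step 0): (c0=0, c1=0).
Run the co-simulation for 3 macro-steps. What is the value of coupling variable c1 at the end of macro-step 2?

macro 1: S0 reads c1=0 → after 1×micro: 4; S1 reads c0=0 → after 1×micro: 2 ⇒ (c0=4, c1=2)
macro 2: S0 reads c1=2 → after 1×micro: 3; S1 reads c0=4 → after 1×micro: 4 ⇒ (c0=3, c1=4)
macro 3: S0 reads c1=4 → after 1×micro: 0; S1 reads c0=3 → after 1×micro: 1 ⇒ (c0=0, c1=1)

c1 at macro-step 2 = 4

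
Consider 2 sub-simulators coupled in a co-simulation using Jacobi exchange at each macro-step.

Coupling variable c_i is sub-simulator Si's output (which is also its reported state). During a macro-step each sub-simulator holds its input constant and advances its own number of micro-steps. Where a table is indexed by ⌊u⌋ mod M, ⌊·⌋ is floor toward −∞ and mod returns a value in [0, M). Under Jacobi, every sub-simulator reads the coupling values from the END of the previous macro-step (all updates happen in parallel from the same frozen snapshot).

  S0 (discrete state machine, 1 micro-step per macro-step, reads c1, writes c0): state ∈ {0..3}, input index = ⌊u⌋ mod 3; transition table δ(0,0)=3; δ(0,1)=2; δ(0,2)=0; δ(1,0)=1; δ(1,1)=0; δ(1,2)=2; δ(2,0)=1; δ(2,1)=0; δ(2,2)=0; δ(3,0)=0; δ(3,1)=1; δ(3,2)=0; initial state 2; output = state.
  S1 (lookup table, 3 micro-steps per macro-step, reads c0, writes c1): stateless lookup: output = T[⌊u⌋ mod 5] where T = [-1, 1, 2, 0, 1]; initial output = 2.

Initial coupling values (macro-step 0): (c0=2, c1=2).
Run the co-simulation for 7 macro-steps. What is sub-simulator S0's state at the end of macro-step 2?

macro 1: S0 reads c1=2 → after 1×micro: 0; S1 reads c0=2 → after 3×micro: 2 ⇒ (c0=0, c1=2)
macro 2: S0 reads c1=2 → after 1×micro: 0; S1 reads c0=0 → after 3×micro: -1 ⇒ (c0=0, c1=-1)
macro 3: S0 reads c1=-1 → after 1×micro: 0; S1 reads c0=0 → after 3×micro: -1 ⇒ (c0=0, c1=-1)
macro 4: S0 reads c1=-1 → after 1×micro: 0; S1 reads c0=0 → after 3×micro: -1 ⇒ (c0=0, c1=-1)
macro 5: S0 reads c1=-1 → after 1×micro: 0; S1 reads c0=0 → after 3×micro: -1 ⇒ (c0=0, c1=-1)
macro 6: S0 reads c1=-1 → after 1×micro: 0; S1 reads c0=0 → after 3×micro: -1 ⇒ (c0=0, c1=-1)
macro 7: S0 reads c1=-1 → after 1×micro: 0; S1 reads c0=0 → after 3×micro: -1 ⇒ (c0=0, c1=-1)

S0 state at macro-step 2 = 0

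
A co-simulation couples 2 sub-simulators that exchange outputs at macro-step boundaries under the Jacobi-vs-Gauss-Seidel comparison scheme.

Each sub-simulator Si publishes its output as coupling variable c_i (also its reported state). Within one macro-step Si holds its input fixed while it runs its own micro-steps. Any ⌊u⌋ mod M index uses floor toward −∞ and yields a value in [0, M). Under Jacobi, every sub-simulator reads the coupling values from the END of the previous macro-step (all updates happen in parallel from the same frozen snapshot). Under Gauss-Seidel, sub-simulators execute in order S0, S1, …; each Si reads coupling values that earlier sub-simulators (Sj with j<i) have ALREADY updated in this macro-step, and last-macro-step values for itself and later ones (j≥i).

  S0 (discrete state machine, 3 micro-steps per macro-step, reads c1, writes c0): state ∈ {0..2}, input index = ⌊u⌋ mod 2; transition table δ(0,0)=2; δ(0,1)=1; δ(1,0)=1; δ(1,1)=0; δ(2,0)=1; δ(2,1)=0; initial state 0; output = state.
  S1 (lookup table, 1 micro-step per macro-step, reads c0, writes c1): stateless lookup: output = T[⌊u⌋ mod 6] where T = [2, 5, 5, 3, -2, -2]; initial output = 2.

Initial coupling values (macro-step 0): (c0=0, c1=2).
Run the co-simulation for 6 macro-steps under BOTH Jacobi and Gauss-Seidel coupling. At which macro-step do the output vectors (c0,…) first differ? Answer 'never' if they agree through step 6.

[Jacobi] macro 1: S0 reads c1=2 → after 3×micro: 1; S1 reads c0=0 → after 1×micro: 2 ⇒ (c0=1, c1=2)
[Jacobi] macro 2: S0 reads c1=2 → after 3×micro: 1; S1 reads c0=1 → after 1×micro: 5 ⇒ (c0=1, c1=5)
[Jacobi] macro 3: S0 reads c1=5 → after 3×micro: 0; S1 reads c0=1 → after 1×micro: 5 ⇒ (c0=0, c1=5)
[Jacobi] macro 4: S0 reads c1=5 → after 3×micro: 1; S1 reads c0=0 → after 1×micro: 2 ⇒ (c0=1, c1=2)
[Jacobi] macro 5: S0 reads c1=2 → after 3×micro: 1; S1 reads c0=1 → after 1×micro: 5 ⇒ (c0=1, c1=5)
[Jacobi] macro 6: S0 reads c1=5 → after 3×micro: 0; S1 reads c0=1 → after 1×micro: 5 ⇒ (c0=0, c1=5)
[Gauss-Seidel] macro 1: S0 reads c1=2 → after 3×micro: 1; S1 reads c0=1 → after 1×micro: 5 ⇒ (c0=1, c1=5)
[Gauss-Seidel] macro 2: S0 reads c1=5 → after 3×micro: 0; S1 reads c0=0 → after 1×micro: 2 ⇒ (c0=0, c1=2)
[Gauss-Seidel] macro 3: S0 reads c1=2 → after 3×micro: 1; S1 reads c0=1 → after 1×micro: 5 ⇒ (c0=1, c1=5)
[Gauss-Seidel] macro 4: S0 reads c1=5 → after 3×micro: 0; S1 reads c0=0 → after 1×micro: 2 ⇒ (c0=0, c1=2)
[Gauss-Seidel] macro 5: S0 reads c1=2 → after 3×micro: 1; S1 reads c0=1 → after 1×micro: 5 ⇒ (c0=1, c1=5)
[Gauss-Seidel] macro 6: S0 reads c1=5 → after 3×micro: 0; S1 reads c0=0 → after 1×micro: 2 ⇒ (c0=0, c1=2)

first divergence at macro-step: 1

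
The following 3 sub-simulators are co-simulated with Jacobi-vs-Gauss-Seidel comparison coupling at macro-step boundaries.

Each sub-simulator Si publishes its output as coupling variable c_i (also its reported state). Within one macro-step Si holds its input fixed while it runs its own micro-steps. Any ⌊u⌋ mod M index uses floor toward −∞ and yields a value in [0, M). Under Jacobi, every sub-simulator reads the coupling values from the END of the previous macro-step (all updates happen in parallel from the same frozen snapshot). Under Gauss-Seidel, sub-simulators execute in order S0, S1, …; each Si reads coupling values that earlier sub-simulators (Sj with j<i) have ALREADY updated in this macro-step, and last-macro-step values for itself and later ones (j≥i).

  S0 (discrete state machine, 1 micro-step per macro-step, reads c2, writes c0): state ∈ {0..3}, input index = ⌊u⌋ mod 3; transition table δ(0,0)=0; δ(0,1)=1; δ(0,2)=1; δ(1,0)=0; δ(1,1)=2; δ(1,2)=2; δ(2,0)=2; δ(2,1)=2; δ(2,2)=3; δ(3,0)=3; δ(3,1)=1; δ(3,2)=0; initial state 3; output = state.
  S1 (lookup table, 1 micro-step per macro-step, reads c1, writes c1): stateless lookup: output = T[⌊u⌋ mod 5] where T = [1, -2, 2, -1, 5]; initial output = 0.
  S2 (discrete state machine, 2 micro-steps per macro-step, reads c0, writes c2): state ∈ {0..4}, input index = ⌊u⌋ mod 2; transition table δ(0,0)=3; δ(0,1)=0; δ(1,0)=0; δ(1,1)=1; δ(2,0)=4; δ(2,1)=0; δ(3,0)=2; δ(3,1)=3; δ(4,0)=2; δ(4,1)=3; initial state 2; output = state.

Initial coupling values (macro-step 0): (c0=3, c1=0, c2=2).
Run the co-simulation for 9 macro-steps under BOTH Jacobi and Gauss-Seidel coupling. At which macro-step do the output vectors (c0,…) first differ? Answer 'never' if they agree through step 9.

[Jacobi] macro 1: S0 reads c2=2 → after 1×micro: 0; S1 reads c1=0 → after 1×micro: 1; S2 reads c0=3 → after 2×micro: 0 ⇒ (c0=0, c1=1, c2=0)
[Jacobi] macro 2: S0 reads c2=0 → after 1×micro: 0; S1 reads c1=1 → after 1×micro: -2; S2 reads c0=0 → after 2×micro: 2 ⇒ (c0=0, c1=-2, c2=2)
[Jacobi] macro 3: S0 reads c2=2 → after 1×micro: 1; S1 reads c1=-2 → after 1×micro: -1; S2 reads c0=0 → after 2×micro: 2 ⇒ (c0=1, c1=-1, c2=2)
[Jacobi] macro 4: S0 reads c2=2 → after 1×micro: 2; S1 reads c1=-1 → after 1×micro: 5; S2 reads c0=1 → after 2×micro: 0 ⇒ (c0=2, c1=5, c2=0)
[Jacobi] macro 5: S0 reads c2=0 → after 1×micro: 2; S1 reads c1=5 → after 1×micro: 1; S2 reads c0=2 → after 2×micro: 2 ⇒ (c0=2, c1=1, c2=2)
[Jacobi] macro 6: S0 reads c2=2 → after 1×micro: 3; S1 reads c1=1 → after 1×micro: -2; S2 reads c0=2 → after 2×micro: 2 ⇒ (c0=3, c1=-2, c2=2)
[Jacobi] macro 7: S0 reads c2=2 → after 1×micro: 0; S1 reads c1=-2 → after 1×micro: -1; S2 reads c0=3 → after 2×micro: 0 ⇒ (c0=0, c1=-1, c2=0)
[Jacobi] macro 8: S0 reads c2=0 → after 1×micro: 0; S1 reads c1=-1 → after 1×micro: 5; S2 reads c0=0 → after 2×micro: 2 ⇒ (c0=0, c1=5, c2=2)
[Jacobi] macro 9: S0 reads c2=2 → after 1×micro: 1; S1 reads c1=5 → after 1×micro: 1; S2 reads c0=0 → after 2×micro: 2 ⇒ (c0=1, c1=1, c2=2)
[Gauss-Seidel] macro 1: S0 reads c2=2 → after 1×micro: 0; S1 reads c1=0 → after 1×micro: 1; S2 reads c0=0 → after 2×micro: 2 ⇒ (c0=0, c1=1, c2=2)
[Gauss-Seidel] macro 2: S0 reads c2=2 → after 1×micro: 1; S1 reads c1=1 → after 1×micro: -2; S2 reads c0=1 → after 2×micro: 0 ⇒ (c0=1, c1=-2, c2=0)
[Gauss-Seidel] macro 3: S0 reads c2=0 → after 1×micro: 0; S1 reads c1=-2 → after 1×micro: -1; S2 reads c0=0 → after 2×micro: 2 ⇒ (c0=0, c1=-1, c2=2)
[Gauss-Seidel] macro 4: S0 reads c2=2 → after 1×micro: 1; S1 reads c1=-1 → after 1×micro: 5; S2 reads c0=1 → after 2×micro: 0 ⇒ (c0=1, c1=5, c2=0)
[Gauss-Seidel] macro 5: S0 reads c2=0 → after 1×micro: 0; S1 reads c1=5 → after 1×micro: 1; S2 reads c0=0 → after 2×micro: 2 ⇒ (c0=0, c1=1, c2=2)
[Gauss-Seidel] macro 6: S0 reads c2=2 → after 1×micro: 1; S1 reads c1=1 → after 1×micro: -2; S2 reads c0=1 → after 2×micro: 0 ⇒ (c0=1, c1=-2, c2=0)
[Gauss-Seidel] macro 7: S0 reads c2=0 → after 1×micro: 0; S1 reads c1=-2 → after 1×micro: -1; S2 reads c0=0 → after 2×micro: 2 ⇒ (c0=0, c1=-1, c2=2)
[Gauss-Seidel] macro 8: S0 reads c2=2 → after 1×micro: 1; S1 reads c1=-1 → after 1×micro: 5; S2 reads c0=1 → after 2×micro: 0 ⇒ (c0=1, c1=5, c2=0)
[Gauss-Seidel] macro 9: S0 reads c2=0 → after 1×micro: 0; S1 reads c1=5 → after 1×micro: 1; S2 reads c0=0 → after 2×micro: 2 ⇒ (c0=0, c1=1, c2=2)

first divergence at macro-step: 1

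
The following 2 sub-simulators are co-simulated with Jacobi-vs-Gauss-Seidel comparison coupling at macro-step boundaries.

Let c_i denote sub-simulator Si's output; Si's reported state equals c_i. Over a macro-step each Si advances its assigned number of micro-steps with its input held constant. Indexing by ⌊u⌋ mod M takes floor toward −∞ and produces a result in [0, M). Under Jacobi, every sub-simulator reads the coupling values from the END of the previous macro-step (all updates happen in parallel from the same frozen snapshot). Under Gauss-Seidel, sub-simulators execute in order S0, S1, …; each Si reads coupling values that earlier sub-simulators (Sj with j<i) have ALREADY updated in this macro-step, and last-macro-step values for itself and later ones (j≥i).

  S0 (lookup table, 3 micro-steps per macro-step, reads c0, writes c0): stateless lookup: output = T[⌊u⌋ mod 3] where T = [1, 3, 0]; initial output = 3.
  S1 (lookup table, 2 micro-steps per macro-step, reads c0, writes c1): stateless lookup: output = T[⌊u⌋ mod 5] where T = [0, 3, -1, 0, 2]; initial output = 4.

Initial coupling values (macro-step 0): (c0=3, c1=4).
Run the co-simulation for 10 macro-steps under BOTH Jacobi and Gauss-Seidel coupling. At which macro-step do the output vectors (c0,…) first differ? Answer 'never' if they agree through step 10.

[Jacobi] macro 1: S0 reads c0=3 → after 3×micro: 1; S1 reads c0=3 → after 2×micro: 0 ⇒ (c0=1, c1=0)
[Jacobi] macro 2: S0 reads c0=1 → after 3×micro: 3; S1 reads c0=1 → after 2×micro: 3 ⇒ (c0=3, c1=3)
[Jacobi] macro 3: S0 reads c0=3 → after 3×micro: 1; S1 reads c0=3 → after 2×micro: 0 ⇒ (c0=1, c1=0)
[Jacobi] macro 4: S0 reads c0=1 → after 3×micro: 3; S1 reads c0=1 → after 2×micro: 3 ⇒ (c0=3, c1=3)
[Jacobi] macro 5: S0 reads c0=3 → after 3×micro: 1; S1 reads c0=3 → after 2×micro: 0 ⇒ (c0=1, c1=0)
[Jacobi] macro 6: S0 reads c0=1 → after 3×micro: 3; S1 reads c0=1 → after 2×micro: 3 ⇒ (c0=3, c1=3)
[Jacobi] macro 7: S0 reads c0=3 → after 3×micro: 1; S1 reads c0=3 → after 2×micro: 0 ⇒ (c0=1, c1=0)
[Jacobi] macro 8: S0 reads c0=1 → after 3×micro: 3; S1 reads c0=1 → after 2×micro: 3 ⇒ (c0=3, c1=3)
[Jacobi] macro 9: S0 reads c0=3 → after 3×micro: 1; S1 reads c0=3 → after 2×micro: 0 ⇒ (c0=1, c1=0)
[Jacobi] macro 10: S0 reads c0=1 → after 3×micro: 3; S1 reads c0=1 → after 2×micro: 3 ⇒ (c0=3, c1=3)
[Gauss-Seidel] macro 1: S0 reads c0=3 → after 3×micro: 1; S1 reads c0=1 → after 2×micro: 3 ⇒ (c0=1, c1=3)
[Gauss-Seidel] macro 2: S0 reads c0=1 → after 3×micro: 3; S1 reads c0=3 → after 2×micro: 0 ⇒ (c0=3, c1=0)
[Gauss-Seidel] macro 3: S0 reads c0=3 → after 3×micro: 1; S1 reads c0=1 → after 2×micro: 3 ⇒ (c0=1, c1=3)
[Gauss-Seidel] macro 4: S0 reads c0=1 → after 3×micro: 3; S1 reads c0=3 → after 2×micro: 0 ⇒ (c0=3, c1=0)
[Gauss-Seidel] macro 5: S0 reads c0=3 → after 3×micro: 1; S1 reads c0=1 → after 2×micro: 3 ⇒ (c0=1, c1=3)
[Gauss-Seidel] macro 6: S0 reads c0=1 → after 3×micro: 3; S1 reads c0=3 → after 2×micro: 0 ⇒ (c0=3, c1=0)
[Gauss-Seidel] macro 7: S0 reads c0=3 → after 3×micro: 1; S1 reads c0=1 → after 2×micro: 3 ⇒ (c0=1, c1=3)
[Gauss-Seidel] macro 8: S0 reads c0=1 → after 3×micro: 3; S1 reads c0=3 → after 2×micro: 0 ⇒ (c0=3, c1=0)
[Gauss-Seidel] macro 9: S0 reads c0=3 → after 3×micro: 1; S1 reads c0=1 → after 2×micro: 3 ⇒ (c0=1, c1=3)
[Gauss-Seidel] macro 10: S0 reads c0=1 → after 3×micro: 3; S1 reads c0=3 → after 2×micro: 0 ⇒ (c0=3, c1=0)

first divergence at macro-step: 1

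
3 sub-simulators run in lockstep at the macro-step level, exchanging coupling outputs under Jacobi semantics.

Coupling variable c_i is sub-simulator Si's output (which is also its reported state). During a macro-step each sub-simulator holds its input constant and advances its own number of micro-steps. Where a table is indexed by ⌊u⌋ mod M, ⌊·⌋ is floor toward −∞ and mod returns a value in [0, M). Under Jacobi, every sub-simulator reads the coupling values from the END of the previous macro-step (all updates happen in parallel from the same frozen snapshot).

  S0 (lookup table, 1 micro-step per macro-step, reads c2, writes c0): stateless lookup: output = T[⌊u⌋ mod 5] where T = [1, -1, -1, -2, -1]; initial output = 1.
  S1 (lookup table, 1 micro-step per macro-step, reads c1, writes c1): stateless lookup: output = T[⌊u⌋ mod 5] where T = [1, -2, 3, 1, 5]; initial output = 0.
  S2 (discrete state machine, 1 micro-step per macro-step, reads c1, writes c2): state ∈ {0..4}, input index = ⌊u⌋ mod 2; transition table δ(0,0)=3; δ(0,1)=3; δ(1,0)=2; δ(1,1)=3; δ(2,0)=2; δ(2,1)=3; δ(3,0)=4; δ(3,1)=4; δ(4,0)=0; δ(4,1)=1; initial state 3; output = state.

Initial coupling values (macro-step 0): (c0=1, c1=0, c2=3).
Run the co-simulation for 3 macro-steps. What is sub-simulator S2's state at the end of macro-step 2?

S2 state at macro-step 2 = 1

macro 1: S0 reads c2=3 → after 1×micro: -2; S1 reads c1=0 → after 1×micro: 1; S2 reads c1=0 → after 1×micro: 4 ⇒ (c0=-2, c1=1, c2=4)
macro 2: S0 reads c2=4 → after 1×micro: -1; S1 reads c1=1 → after 1×micro: -2; S2 reads c1=1 → after 1×micro: 1 ⇒ (c0=-1, c1=-2, c2=1)
macro 3: S0 reads c2=1 → after 1×micro: -1; S1 reads c1=-2 → after 1×micro: 1; S2 reads c1=-2 → after 1×micro: 2 ⇒ (c0=-1, c1=1, c2=2)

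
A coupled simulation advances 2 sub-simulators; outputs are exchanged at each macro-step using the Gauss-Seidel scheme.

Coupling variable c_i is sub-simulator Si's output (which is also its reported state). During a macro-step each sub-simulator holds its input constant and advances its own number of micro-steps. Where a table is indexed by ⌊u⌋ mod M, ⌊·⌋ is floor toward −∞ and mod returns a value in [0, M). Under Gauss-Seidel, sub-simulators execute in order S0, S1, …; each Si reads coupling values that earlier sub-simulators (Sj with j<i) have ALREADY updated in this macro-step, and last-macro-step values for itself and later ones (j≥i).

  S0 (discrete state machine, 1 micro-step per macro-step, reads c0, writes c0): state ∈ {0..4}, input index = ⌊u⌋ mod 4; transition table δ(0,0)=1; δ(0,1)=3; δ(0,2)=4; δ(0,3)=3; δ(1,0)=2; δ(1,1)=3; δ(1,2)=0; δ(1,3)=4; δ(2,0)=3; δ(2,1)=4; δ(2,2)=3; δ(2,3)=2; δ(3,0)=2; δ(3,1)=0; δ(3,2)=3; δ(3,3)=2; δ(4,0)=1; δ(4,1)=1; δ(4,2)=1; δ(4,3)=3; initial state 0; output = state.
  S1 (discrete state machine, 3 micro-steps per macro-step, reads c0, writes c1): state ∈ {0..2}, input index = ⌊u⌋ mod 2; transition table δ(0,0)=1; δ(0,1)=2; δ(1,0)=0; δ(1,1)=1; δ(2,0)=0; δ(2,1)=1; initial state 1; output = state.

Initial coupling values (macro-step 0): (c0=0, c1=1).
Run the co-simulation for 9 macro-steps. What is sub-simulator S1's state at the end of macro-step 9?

S1 state at macro-step 9 = 0

macro 1: S0 reads c0=0 → after 1×micro: 1; S1 reads c0=1 → after 3×micro: 1 ⇒ (c0=1, c1=1)
macro 2: S0 reads c0=1 → after 1×micro: 3; S1 reads c0=3 → after 3×micro: 1 ⇒ (c0=3, c1=1)
macro 3: S0 reads c0=3 → after 1×micro: 2; S1 reads c0=2 → after 3×micro: 0 ⇒ (c0=2, c1=0)
macro 4: S0 reads c0=2 → after 1×micro: 3; S1 reads c0=3 → after 3×micro: 1 ⇒ (c0=3, c1=1)
macro 5: S0 reads c0=3 → after 1×micro: 2; S1 reads c0=2 → after 3×micro: 0 ⇒ (c0=2, c1=0)
macro 6: S0 reads c0=2 → after 1×micro: 3; S1 reads c0=3 → after 3×micro: 1 ⇒ (c0=3, c1=1)
macro 7: S0 reads c0=3 → after 1×micro: 2; S1 reads c0=2 → after 3×micro: 0 ⇒ (c0=2, c1=0)
macro 8: S0 reads c0=2 → after 1×micro: 3; S1 reads c0=3 → after 3×micro: 1 ⇒ (c0=3, c1=1)
macro 9: S0 reads c0=3 → after 1×micro: 2; S1 reads c0=2 → after 3×micro: 0 ⇒ (c0=2, c1=0)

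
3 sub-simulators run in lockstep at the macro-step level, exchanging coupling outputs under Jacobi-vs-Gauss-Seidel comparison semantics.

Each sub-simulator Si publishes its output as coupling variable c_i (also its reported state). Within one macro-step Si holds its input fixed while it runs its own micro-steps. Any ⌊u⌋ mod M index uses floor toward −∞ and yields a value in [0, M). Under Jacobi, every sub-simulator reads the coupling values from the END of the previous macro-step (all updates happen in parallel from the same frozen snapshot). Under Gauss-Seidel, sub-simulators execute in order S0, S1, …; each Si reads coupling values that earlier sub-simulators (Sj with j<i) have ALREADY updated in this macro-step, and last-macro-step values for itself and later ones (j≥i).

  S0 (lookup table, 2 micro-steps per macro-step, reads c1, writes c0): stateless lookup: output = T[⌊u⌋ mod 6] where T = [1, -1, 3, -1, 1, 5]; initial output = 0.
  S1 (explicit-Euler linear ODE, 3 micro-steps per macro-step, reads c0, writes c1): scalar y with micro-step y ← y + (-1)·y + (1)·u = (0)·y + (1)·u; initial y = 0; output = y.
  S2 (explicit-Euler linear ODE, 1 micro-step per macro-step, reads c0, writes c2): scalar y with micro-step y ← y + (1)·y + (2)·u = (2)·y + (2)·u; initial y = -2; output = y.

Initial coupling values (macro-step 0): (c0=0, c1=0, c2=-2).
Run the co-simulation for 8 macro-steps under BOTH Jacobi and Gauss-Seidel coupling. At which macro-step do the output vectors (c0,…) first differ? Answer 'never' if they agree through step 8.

first divergence at macro-step: 1

[Jacobi] macro 1: S0 reads c1=0 → after 2×micro: 1; S1 reads c0=0 → after 3×micro: 0; S2 reads c0=0 → after 1×micro: -4 ⇒ (c0=1, c1=0, c2=-4)
[Jacobi] macro 2: S0 reads c1=0 → after 2×micro: 1; S1 reads c0=1 → after 3×micro: 1; S2 reads c0=1 → after 1×micro: -6 ⇒ (c0=1, c1=1, c2=-6)
[Jacobi] macro 3: S0 reads c1=1 → after 2×micro: -1; S1 reads c0=1 → after 3×micro: 1; S2 reads c0=1 → after 1×micro: -10 ⇒ (c0=-1, c1=1, c2=-10)
[Jacobi] macro 4: S0 reads c1=1 → after 2×micro: -1; S1 reads c0=-1 → after 3×micro: -1; S2 reads c0=-1 → after 1×micro: -22 ⇒ (c0=-1, c1=-1, c2=-22)
[Jacobi] macro 5: S0 reads c1=-1 → after 2×micro: 5; S1 reads c0=-1 → after 3×micro: -1; S2 reads c0=-1 → after 1×micro: -46 ⇒ (c0=5, c1=-1, c2=-46)
[Jacobi] macro 6: S0 reads c1=-1 → after 2×micro: 5; S1 reads c0=5 → after 3×micro: 5; S2 reads c0=5 → after 1×micro: -82 ⇒ (c0=5, c1=5, c2=-82)
[Jacobi] macro 7: S0 reads c1=5 → after 2×micro: 5; S1 reads c0=5 → after 3×micro: 5; S2 reads c0=5 → after 1×micro: -154 ⇒ (c0=5, c1=5, c2=-154)
[Jacobi] macro 8: S0 reads c1=5 → after 2×micro: 5; S1 reads c0=5 → after 3×micro: 5; S2 reads c0=5 → after 1×micro: -298 ⇒ (c0=5, c1=5, c2=-298)
[Gauss-Seidel] macro 1: S0 reads c1=0 → after 2×micro: 1; S1 reads c0=1 → after 3×micro: 1; S2 reads c0=1 → after 1×micro: -2 ⇒ (c0=1, c1=1, c2=-2)
[Gauss-Seidel] macro 2: S0 reads c1=1 → after 2×micro: -1; S1 reads c0=-1 → after 3×micro: -1; S2 reads c0=-1 → after 1×micro: -6 ⇒ (c0=-1, c1=-1, c2=-6)
[Gauss-Seidel] macro 3: S0 reads c1=-1 → after 2×micro: 5; S1 reads c0=5 → after 3×micro: 5; S2 reads c0=5 → after 1×micro: -2 ⇒ (c0=5, c1=5, c2=-2)
[Gauss-Seidel] macro 4: S0 reads c1=5 → after 2×micro: 5; S1 reads c0=5 → after 3×micro: 5; S2 reads c0=5 → after 1×micro: 6 ⇒ (c0=5, c1=5, c2=6)
[Gauss-Seidel] macro 5: S0 reads c1=5 → after 2×micro: 5; S1 reads c0=5 → after 3×micro: 5; S2 reads c0=5 → after 1×micro: 22 ⇒ (c0=5, c1=5, c2=22)
[Gauss-Seidel] macro 6: S0 reads c1=5 → after 2×micro: 5; S1 reads c0=5 → after 3×micro: 5; S2 reads c0=5 → after 1×micro: 54 ⇒ (c0=5, c1=5, c2=54)
[Gauss-Seidel] macro 7: S0 reads c1=5 → after 2×micro: 5; S1 reads c0=5 → after 3×micro: 5; S2 reads c0=5 → after 1×micro: 118 ⇒ (c0=5, c1=5, c2=118)
[Gauss-Seidel] macro 8: S0 reads c1=5 → after 2×micro: 5; S1 reads c0=5 → after 3×micro: 5; S2 reads c0=5 → after 1×micro: 246 ⇒ (c0=5, c1=5, c2=246)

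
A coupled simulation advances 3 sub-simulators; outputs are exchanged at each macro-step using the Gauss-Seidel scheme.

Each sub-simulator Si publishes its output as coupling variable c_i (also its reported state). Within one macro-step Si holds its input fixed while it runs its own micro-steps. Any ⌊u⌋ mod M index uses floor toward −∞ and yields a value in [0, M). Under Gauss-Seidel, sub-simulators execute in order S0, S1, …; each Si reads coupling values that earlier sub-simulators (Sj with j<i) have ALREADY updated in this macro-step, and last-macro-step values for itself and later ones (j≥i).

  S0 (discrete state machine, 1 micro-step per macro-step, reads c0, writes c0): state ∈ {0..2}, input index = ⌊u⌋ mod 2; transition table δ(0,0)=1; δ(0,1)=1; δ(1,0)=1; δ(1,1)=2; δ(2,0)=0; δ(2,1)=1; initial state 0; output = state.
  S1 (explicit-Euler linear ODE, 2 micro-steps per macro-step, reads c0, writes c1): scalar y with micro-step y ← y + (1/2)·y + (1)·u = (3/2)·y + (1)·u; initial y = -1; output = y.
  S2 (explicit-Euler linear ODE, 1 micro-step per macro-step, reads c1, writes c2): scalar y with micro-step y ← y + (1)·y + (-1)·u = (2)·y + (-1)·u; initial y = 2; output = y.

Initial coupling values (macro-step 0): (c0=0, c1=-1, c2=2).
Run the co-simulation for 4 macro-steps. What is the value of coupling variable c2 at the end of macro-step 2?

c2 at macro-step 2 = 31/16

macro 1: S0 reads c0=0 → after 1×micro: 1; S1 reads c0=1 → after 2×micro: 1/4; S2 reads c1=1/4 → after 1×micro: 15/4 ⇒ (c0=1, c1=1/4, c2=15/4)
macro 2: S0 reads c0=1 → after 1×micro: 2; S1 reads c0=2 → after 2×micro: 89/16; S2 reads c1=89/16 → after 1×micro: 31/16 ⇒ (c0=2, c1=89/16, c2=31/16)
macro 3: S0 reads c0=2 → after 1×micro: 0; S1 reads c0=0 → after 2×micro: 801/64; S2 reads c1=801/64 → after 1×micro: -553/64 ⇒ (c0=0, c1=801/64, c2=-553/64)
macro 4: S0 reads c0=0 → after 1×micro: 1; S1 reads c0=1 → after 2×micro: 7849/256; S2 reads c1=7849/256 → after 1×micro: -12273/256 ⇒ (c0=1, c1=7849/256, c2=-12273/256)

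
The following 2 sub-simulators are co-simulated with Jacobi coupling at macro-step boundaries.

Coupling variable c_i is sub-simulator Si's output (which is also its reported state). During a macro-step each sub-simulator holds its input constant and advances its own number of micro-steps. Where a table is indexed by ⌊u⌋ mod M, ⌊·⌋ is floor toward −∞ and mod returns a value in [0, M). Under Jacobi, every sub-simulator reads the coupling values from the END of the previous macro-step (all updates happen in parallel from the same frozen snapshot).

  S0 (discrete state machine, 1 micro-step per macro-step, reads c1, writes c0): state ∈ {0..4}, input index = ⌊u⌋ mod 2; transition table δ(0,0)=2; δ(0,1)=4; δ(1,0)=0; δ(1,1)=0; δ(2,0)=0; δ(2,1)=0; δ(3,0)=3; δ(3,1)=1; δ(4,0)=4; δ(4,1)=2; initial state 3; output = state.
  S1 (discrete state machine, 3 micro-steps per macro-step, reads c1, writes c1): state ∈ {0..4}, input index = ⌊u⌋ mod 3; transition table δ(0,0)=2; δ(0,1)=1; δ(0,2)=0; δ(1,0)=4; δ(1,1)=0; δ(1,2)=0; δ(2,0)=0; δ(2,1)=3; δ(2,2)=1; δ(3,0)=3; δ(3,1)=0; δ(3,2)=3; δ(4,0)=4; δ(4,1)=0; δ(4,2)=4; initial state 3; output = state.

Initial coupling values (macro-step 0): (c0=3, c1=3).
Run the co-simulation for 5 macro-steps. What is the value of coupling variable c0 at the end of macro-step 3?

c0 at macro-step 3 = 4

macro 1: S0 reads c1=3 → after 1×micro: 1; S1 reads c1=3 → after 3×micro: 3 ⇒ (c0=1, c1=3)
macro 2: S0 reads c1=3 → after 1×micro: 0; S1 reads c1=3 → after 3×micro: 3 ⇒ (c0=0, c1=3)
macro 3: S0 reads c1=3 → after 1×micro: 4; S1 reads c1=3 → after 3×micro: 3 ⇒ (c0=4, c1=3)
macro 4: S0 reads c1=3 → after 1×micro: 2; S1 reads c1=3 → after 3×micro: 3 ⇒ (c0=2, c1=3)
macro 5: S0 reads c1=3 → after 1×micro: 0; S1 reads c1=3 → after 3×micro: 3 ⇒ (c0=0, c1=3)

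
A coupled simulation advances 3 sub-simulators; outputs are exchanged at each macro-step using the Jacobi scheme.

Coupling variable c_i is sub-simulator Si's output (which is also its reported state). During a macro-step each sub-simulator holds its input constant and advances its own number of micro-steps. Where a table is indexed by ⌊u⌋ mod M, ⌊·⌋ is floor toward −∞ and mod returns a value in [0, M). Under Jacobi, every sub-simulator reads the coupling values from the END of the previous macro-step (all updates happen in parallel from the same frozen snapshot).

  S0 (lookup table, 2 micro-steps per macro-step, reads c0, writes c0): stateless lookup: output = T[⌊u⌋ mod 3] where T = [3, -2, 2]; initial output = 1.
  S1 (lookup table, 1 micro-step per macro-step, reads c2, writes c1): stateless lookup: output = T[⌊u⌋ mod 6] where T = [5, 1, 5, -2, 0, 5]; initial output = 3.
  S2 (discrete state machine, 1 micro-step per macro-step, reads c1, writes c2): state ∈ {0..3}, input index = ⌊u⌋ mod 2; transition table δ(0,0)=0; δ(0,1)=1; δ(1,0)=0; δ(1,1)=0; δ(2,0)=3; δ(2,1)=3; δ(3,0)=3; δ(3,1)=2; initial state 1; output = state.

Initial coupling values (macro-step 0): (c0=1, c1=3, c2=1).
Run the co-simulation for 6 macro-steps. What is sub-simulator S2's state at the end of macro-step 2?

macro 1: S0 reads c0=1 → after 2×micro: -2; S1 reads c2=1 → after 1×micro: 1; S2 reads c1=3 → after 1×micro: 0 ⇒ (c0=-2, c1=1, c2=0)
macro 2: S0 reads c0=-2 → after 2×micro: -2; S1 reads c2=0 → after 1×micro: 5; S2 reads c1=1 → after 1×micro: 1 ⇒ (c0=-2, c1=5, c2=1)
macro 3: S0 reads c0=-2 → after 2×micro: -2; S1 reads c2=1 → after 1×micro: 1; S2 reads c1=5 → after 1×micro: 0 ⇒ (c0=-2, c1=1, c2=0)
macro 4: S0 reads c0=-2 → after 2×micro: -2; S1 reads c2=0 → after 1×micro: 5; S2 reads c1=1 → after 1×micro: 1 ⇒ (c0=-2, c1=5, c2=1)
macro 5: S0 reads c0=-2 → after 2×micro: -2; S1 reads c2=1 → after 1×micro: 1; S2 reads c1=5 → after 1×micro: 0 ⇒ (c0=-2, c1=1, c2=0)
macro 6: S0 reads c0=-2 → after 2×micro: -2; S1 reads c2=0 → after 1×micro: 5; S2 reads c1=1 → after 1×micro: 1 ⇒ (c0=-2, c1=5, c2=1)

S2 state at macro-step 2 = 1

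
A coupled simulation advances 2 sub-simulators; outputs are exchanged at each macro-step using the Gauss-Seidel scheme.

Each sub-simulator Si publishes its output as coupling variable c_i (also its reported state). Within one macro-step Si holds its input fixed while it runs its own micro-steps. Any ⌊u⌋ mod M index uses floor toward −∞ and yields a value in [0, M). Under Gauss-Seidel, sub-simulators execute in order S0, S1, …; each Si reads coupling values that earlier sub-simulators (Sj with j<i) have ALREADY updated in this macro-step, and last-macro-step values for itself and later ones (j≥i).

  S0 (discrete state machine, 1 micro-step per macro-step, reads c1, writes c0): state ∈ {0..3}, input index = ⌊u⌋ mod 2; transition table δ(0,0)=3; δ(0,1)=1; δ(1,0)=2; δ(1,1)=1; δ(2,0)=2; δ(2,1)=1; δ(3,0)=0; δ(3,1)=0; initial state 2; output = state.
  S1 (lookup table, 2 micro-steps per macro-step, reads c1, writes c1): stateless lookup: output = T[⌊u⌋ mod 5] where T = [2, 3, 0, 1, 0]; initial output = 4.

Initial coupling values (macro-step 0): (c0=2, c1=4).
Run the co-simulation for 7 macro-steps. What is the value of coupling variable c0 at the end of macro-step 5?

c0 at macro-step 5 = 2

macro 1: S0 reads c1=4 → after 1×micro: 2; S1 reads c1=4 → after 2×micro: 0 ⇒ (c0=2, c1=0)
macro 2: S0 reads c1=0 → after 1×micro: 2; S1 reads c1=0 → after 2×micro: 2 ⇒ (c0=2, c1=2)
macro 3: S0 reads c1=2 → after 1×micro: 2; S1 reads c1=2 → after 2×micro: 0 ⇒ (c0=2, c1=0)
macro 4: S0 reads c1=0 → after 1×micro: 2; S1 reads c1=0 → after 2×micro: 2 ⇒ (c0=2, c1=2)
macro 5: S0 reads c1=2 → after 1×micro: 2; S1 reads c1=2 → after 2×micro: 0 ⇒ (c0=2, c1=0)
macro 6: S0 reads c1=0 → after 1×micro: 2; S1 reads c1=0 → after 2×micro: 2 ⇒ (c0=2, c1=2)
macro 7: S0 reads c1=2 → after 1×micro: 2; S1 reads c1=2 → after 2×micro: 0 ⇒ (c0=2, c1=0)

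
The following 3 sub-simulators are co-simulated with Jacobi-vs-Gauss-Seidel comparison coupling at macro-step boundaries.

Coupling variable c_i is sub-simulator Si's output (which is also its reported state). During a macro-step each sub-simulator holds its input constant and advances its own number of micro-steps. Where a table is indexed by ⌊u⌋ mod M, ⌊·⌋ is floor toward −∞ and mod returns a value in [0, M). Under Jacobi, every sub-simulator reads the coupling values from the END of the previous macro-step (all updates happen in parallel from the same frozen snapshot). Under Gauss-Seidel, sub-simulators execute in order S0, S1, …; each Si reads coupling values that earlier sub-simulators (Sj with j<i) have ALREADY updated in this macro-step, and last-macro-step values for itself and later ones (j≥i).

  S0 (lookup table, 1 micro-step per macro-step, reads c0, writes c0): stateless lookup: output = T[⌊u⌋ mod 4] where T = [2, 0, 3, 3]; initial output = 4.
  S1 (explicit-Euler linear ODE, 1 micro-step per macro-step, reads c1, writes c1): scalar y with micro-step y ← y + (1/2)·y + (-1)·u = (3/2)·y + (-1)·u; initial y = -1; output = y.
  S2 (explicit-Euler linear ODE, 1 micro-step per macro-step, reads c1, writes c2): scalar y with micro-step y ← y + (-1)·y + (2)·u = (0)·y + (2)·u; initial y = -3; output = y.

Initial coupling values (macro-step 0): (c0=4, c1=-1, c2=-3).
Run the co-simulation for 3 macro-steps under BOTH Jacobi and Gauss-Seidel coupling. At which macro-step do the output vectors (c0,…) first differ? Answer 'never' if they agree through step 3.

first divergence at macro-step: 1

[Jacobi] macro 1: S0 reads c0=4 → after 1×micro: 2; S1 reads c1=-1 → after 1×micro: -1/2; S2 reads c1=-1 → after 1×micro: -2 ⇒ (c0=2, c1=-1/2, c2=-2)
[Jacobi] macro 2: S0 reads c0=2 → after 1×micro: 3; S1 reads c1=-1/2 → after 1×micro: -1/4; S2 reads c1=-1/2 → after 1×micro: -1 ⇒ (c0=3, c1=-1/4, c2=-1)
[Jacobi] macro 3: S0 reads c0=3 → after 1×micro: 3; S1 reads c1=-1/4 → after 1×micro: -1/8; S2 reads c1=-1/4 → after 1×micro: -1/2 ⇒ (c0=3, c1=-1/8, c2=-1/2)
[Gauss-Seidel] macro 1: S0 reads c0=4 → after 1×micro: 2; S1 reads c1=-1 → after 1×micro: -1/2; S2 reads c1=-1/2 → after 1×micro: -1 ⇒ (c0=2, c1=-1/2, c2=-1)
[Gauss-Seidel] macro 2: S0 reads c0=2 → after 1×micro: 3; S1 reads c1=-1/2 → after 1×micro: -1/4; S2 reads c1=-1/4 → after 1×micro: -1/2 ⇒ (c0=3, c1=-1/4, c2=-1/2)
[Gauss-Seidel] macro 3: S0 reads c0=3 → after 1×micro: 3; S1 reads c1=-1/4 → after 1×micro: -1/8; S2 reads c1=-1/8 → after 1×micro: -1/4 ⇒ (c0=3, c1=-1/8, c2=-1/4)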